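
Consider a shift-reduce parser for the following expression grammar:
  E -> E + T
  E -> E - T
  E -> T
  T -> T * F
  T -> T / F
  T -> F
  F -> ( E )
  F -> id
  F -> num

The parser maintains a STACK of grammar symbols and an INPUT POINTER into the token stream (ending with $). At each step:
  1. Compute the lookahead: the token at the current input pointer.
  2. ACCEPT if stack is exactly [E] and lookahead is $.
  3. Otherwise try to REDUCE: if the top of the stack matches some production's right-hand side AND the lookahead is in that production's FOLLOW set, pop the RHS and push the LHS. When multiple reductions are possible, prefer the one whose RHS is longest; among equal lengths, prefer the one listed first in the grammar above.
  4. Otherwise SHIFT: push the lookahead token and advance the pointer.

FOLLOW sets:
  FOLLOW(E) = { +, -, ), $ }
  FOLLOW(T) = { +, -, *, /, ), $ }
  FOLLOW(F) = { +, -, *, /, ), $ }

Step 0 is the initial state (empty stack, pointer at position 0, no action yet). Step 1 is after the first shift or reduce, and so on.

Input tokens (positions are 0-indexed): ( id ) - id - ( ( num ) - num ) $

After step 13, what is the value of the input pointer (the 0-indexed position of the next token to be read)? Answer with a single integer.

Step 1: shift (. Stack=[(] ptr=1 lookahead=id remaining=[id ) - id - ( ( num ) - num ) $]
Step 2: shift id. Stack=[( id] ptr=2 lookahead=) remaining=[) - id - ( ( num ) - num ) $]
Step 3: reduce F->id. Stack=[( F] ptr=2 lookahead=) remaining=[) - id - ( ( num ) - num ) $]
Step 4: reduce T->F. Stack=[( T] ptr=2 lookahead=) remaining=[) - id - ( ( num ) - num ) $]
Step 5: reduce E->T. Stack=[( E] ptr=2 lookahead=) remaining=[) - id - ( ( num ) - num ) $]
Step 6: shift ). Stack=[( E )] ptr=3 lookahead=- remaining=[- id - ( ( num ) - num ) $]
Step 7: reduce F->( E ). Stack=[F] ptr=3 lookahead=- remaining=[- id - ( ( num ) - num ) $]
Step 8: reduce T->F. Stack=[T] ptr=3 lookahead=- remaining=[- id - ( ( num ) - num ) $]
Step 9: reduce E->T. Stack=[E] ptr=3 lookahead=- remaining=[- id - ( ( num ) - num ) $]
Step 10: shift -. Stack=[E -] ptr=4 lookahead=id remaining=[id - ( ( num ) - num ) $]
Step 11: shift id. Stack=[E - id] ptr=5 lookahead=- remaining=[- ( ( num ) - num ) $]
Step 12: reduce F->id. Stack=[E - F] ptr=5 lookahead=- remaining=[- ( ( num ) - num ) $]
Step 13: reduce T->F. Stack=[E - T] ptr=5 lookahead=- remaining=[- ( ( num ) - num ) $]

Answer: 5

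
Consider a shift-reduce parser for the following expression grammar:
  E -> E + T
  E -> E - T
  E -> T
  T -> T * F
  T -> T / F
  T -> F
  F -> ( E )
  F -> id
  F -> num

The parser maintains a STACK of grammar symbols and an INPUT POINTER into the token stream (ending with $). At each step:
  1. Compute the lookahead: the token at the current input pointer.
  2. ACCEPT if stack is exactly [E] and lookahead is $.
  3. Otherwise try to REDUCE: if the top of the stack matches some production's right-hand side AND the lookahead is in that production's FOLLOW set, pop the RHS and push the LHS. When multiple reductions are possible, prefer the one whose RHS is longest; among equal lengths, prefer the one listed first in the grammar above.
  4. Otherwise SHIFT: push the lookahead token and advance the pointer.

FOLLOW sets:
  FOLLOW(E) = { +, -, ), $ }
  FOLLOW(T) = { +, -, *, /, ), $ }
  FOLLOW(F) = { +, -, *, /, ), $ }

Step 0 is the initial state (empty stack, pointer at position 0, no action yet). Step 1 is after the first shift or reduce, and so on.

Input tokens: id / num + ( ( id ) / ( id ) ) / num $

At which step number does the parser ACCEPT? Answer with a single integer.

Answer: 37

Derivation:
Step 1: shift id. Stack=[id] ptr=1 lookahead=/ remaining=[/ num + ( ( id ) / ( id ) ) / num $]
Step 2: reduce F->id. Stack=[F] ptr=1 lookahead=/ remaining=[/ num + ( ( id ) / ( id ) ) / num $]
Step 3: reduce T->F. Stack=[T] ptr=1 lookahead=/ remaining=[/ num + ( ( id ) / ( id ) ) / num $]
Step 4: shift /. Stack=[T /] ptr=2 lookahead=num remaining=[num + ( ( id ) / ( id ) ) / num $]
Step 5: shift num. Stack=[T / num] ptr=3 lookahead=+ remaining=[+ ( ( id ) / ( id ) ) / num $]
Step 6: reduce F->num. Stack=[T / F] ptr=3 lookahead=+ remaining=[+ ( ( id ) / ( id ) ) / num $]
Step 7: reduce T->T / F. Stack=[T] ptr=3 lookahead=+ remaining=[+ ( ( id ) / ( id ) ) / num $]
Step 8: reduce E->T. Stack=[E] ptr=3 lookahead=+ remaining=[+ ( ( id ) / ( id ) ) / num $]
Step 9: shift +. Stack=[E +] ptr=4 lookahead=( remaining=[( ( id ) / ( id ) ) / num $]
Step 10: shift (. Stack=[E + (] ptr=5 lookahead=( remaining=[( id ) / ( id ) ) / num $]
Step 11: shift (. Stack=[E + ( (] ptr=6 lookahead=id remaining=[id ) / ( id ) ) / num $]
Step 12: shift id. Stack=[E + ( ( id] ptr=7 lookahead=) remaining=[) / ( id ) ) / num $]
Step 13: reduce F->id. Stack=[E + ( ( F] ptr=7 lookahead=) remaining=[) / ( id ) ) / num $]
Step 14: reduce T->F. Stack=[E + ( ( T] ptr=7 lookahead=) remaining=[) / ( id ) ) / num $]
Step 15: reduce E->T. Stack=[E + ( ( E] ptr=7 lookahead=) remaining=[) / ( id ) ) / num $]
Step 16: shift ). Stack=[E + ( ( E )] ptr=8 lookahead=/ remaining=[/ ( id ) ) / num $]
Step 17: reduce F->( E ). Stack=[E + ( F] ptr=8 lookahead=/ remaining=[/ ( id ) ) / num $]
Step 18: reduce T->F. Stack=[E + ( T] ptr=8 lookahead=/ remaining=[/ ( id ) ) / num $]
Step 19: shift /. Stack=[E + ( T /] ptr=9 lookahead=( remaining=[( id ) ) / num $]
Step 20: shift (. Stack=[E + ( T / (] ptr=10 lookahead=id remaining=[id ) ) / num $]
Step 21: shift id. Stack=[E + ( T / ( id] ptr=11 lookahead=) remaining=[) ) / num $]
Step 22: reduce F->id. Stack=[E + ( T / ( F] ptr=11 lookahead=) remaining=[) ) / num $]
Step 23: reduce T->F. Stack=[E + ( T / ( T] ptr=11 lookahead=) remaining=[) ) / num $]
Step 24: reduce E->T. Stack=[E + ( T / ( E] ptr=11 lookahead=) remaining=[) ) / num $]
Step 25: shift ). Stack=[E + ( T / ( E )] ptr=12 lookahead=) remaining=[) / num $]
Step 26: reduce F->( E ). Stack=[E + ( T / F] ptr=12 lookahead=) remaining=[) / num $]
Step 27: reduce T->T / F. Stack=[E + ( T] ptr=12 lookahead=) remaining=[) / num $]
Step 28: reduce E->T. Stack=[E + ( E] ptr=12 lookahead=) remaining=[) / num $]
Step 29: shift ). Stack=[E + ( E )] ptr=13 lookahead=/ remaining=[/ num $]
Step 30: reduce F->( E ). Stack=[E + F] ptr=13 lookahead=/ remaining=[/ num $]
Step 31: reduce T->F. Stack=[E + T] ptr=13 lookahead=/ remaining=[/ num $]
Step 32: shift /. Stack=[E + T /] ptr=14 lookahead=num remaining=[num $]
Step 33: shift num. Stack=[E + T / num] ptr=15 lookahead=$ remaining=[$]
Step 34: reduce F->num. Stack=[E + T / F] ptr=15 lookahead=$ remaining=[$]
Step 35: reduce T->T / F. Stack=[E + T] ptr=15 lookahead=$ remaining=[$]
Step 36: reduce E->E + T. Stack=[E] ptr=15 lookahead=$ remaining=[$]
Step 37: accept. Stack=[E] ptr=15 lookahead=$ remaining=[$]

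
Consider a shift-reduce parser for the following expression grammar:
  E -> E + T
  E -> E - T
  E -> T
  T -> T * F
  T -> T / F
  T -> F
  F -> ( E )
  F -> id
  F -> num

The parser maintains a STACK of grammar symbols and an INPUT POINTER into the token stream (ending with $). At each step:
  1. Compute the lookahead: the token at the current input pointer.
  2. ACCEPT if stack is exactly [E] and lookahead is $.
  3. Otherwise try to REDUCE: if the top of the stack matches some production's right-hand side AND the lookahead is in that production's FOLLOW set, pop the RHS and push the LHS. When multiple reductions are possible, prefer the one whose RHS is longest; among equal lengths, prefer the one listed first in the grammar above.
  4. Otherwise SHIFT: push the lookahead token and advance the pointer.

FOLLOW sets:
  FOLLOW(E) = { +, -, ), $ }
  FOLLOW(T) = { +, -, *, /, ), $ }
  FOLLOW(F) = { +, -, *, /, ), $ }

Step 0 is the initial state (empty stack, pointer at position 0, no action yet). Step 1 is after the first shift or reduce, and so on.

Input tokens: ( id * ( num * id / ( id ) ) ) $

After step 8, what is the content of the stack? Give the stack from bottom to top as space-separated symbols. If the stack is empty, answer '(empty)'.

Answer: ( T * ( F

Derivation:
Step 1: shift (. Stack=[(] ptr=1 lookahead=id remaining=[id * ( num * id / ( id ) ) ) $]
Step 2: shift id. Stack=[( id] ptr=2 lookahead=* remaining=[* ( num * id / ( id ) ) ) $]
Step 3: reduce F->id. Stack=[( F] ptr=2 lookahead=* remaining=[* ( num * id / ( id ) ) ) $]
Step 4: reduce T->F. Stack=[( T] ptr=2 lookahead=* remaining=[* ( num * id / ( id ) ) ) $]
Step 5: shift *. Stack=[( T *] ptr=3 lookahead=( remaining=[( num * id / ( id ) ) ) $]
Step 6: shift (. Stack=[( T * (] ptr=4 lookahead=num remaining=[num * id / ( id ) ) ) $]
Step 7: shift num. Stack=[( T * ( num] ptr=5 lookahead=* remaining=[* id / ( id ) ) ) $]
Step 8: reduce F->num. Stack=[( T * ( F] ptr=5 lookahead=* remaining=[* id / ( id ) ) ) $]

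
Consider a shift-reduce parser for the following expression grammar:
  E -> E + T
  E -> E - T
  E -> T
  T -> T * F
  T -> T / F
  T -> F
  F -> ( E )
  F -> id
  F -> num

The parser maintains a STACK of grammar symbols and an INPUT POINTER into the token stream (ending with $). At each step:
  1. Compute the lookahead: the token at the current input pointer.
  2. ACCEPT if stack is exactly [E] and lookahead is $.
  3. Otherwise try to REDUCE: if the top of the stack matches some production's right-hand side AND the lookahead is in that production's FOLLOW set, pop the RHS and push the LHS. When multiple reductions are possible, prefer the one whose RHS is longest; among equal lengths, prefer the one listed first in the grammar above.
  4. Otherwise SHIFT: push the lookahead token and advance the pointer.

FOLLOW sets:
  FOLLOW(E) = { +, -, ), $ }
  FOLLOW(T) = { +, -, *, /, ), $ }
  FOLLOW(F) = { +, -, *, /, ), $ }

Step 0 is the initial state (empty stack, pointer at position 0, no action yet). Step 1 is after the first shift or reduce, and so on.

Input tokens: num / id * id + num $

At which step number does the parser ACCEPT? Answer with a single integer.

Answer: 18

Derivation:
Step 1: shift num. Stack=[num] ptr=1 lookahead=/ remaining=[/ id * id + num $]
Step 2: reduce F->num. Stack=[F] ptr=1 lookahead=/ remaining=[/ id * id + num $]
Step 3: reduce T->F. Stack=[T] ptr=1 lookahead=/ remaining=[/ id * id + num $]
Step 4: shift /. Stack=[T /] ptr=2 lookahead=id remaining=[id * id + num $]
Step 5: shift id. Stack=[T / id] ptr=3 lookahead=* remaining=[* id + num $]
Step 6: reduce F->id. Stack=[T / F] ptr=3 lookahead=* remaining=[* id + num $]
Step 7: reduce T->T / F. Stack=[T] ptr=3 lookahead=* remaining=[* id + num $]
Step 8: shift *. Stack=[T *] ptr=4 lookahead=id remaining=[id + num $]
Step 9: shift id. Stack=[T * id] ptr=5 lookahead=+ remaining=[+ num $]
Step 10: reduce F->id. Stack=[T * F] ptr=5 lookahead=+ remaining=[+ num $]
Step 11: reduce T->T * F. Stack=[T] ptr=5 lookahead=+ remaining=[+ num $]
Step 12: reduce E->T. Stack=[E] ptr=5 lookahead=+ remaining=[+ num $]
Step 13: shift +. Stack=[E +] ptr=6 lookahead=num remaining=[num $]
Step 14: shift num. Stack=[E + num] ptr=7 lookahead=$ remaining=[$]
Step 15: reduce F->num. Stack=[E + F] ptr=7 lookahead=$ remaining=[$]
Step 16: reduce T->F. Stack=[E + T] ptr=7 lookahead=$ remaining=[$]
Step 17: reduce E->E + T. Stack=[E] ptr=7 lookahead=$ remaining=[$]
Step 18: accept. Stack=[E] ptr=7 lookahead=$ remaining=[$]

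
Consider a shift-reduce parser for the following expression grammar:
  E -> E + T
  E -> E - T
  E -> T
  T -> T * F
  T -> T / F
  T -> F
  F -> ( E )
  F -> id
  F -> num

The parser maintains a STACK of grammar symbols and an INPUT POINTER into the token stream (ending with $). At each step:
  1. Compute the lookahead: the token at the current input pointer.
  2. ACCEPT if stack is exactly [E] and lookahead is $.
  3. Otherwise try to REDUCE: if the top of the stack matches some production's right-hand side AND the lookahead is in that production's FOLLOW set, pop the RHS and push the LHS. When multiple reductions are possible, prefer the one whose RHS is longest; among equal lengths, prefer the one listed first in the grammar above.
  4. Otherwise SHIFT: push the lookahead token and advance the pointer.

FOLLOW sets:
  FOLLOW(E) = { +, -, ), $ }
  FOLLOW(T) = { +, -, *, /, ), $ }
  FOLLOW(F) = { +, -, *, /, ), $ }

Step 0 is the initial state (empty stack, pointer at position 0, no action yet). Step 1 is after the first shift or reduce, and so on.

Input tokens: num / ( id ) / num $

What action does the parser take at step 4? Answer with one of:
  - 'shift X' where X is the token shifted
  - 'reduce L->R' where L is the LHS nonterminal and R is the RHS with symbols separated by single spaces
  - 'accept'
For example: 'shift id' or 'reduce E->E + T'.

Answer: shift /

Derivation:
Step 1: shift num. Stack=[num] ptr=1 lookahead=/ remaining=[/ ( id ) / num $]
Step 2: reduce F->num. Stack=[F] ptr=1 lookahead=/ remaining=[/ ( id ) / num $]
Step 3: reduce T->F. Stack=[T] ptr=1 lookahead=/ remaining=[/ ( id ) / num $]
Step 4: shift /. Stack=[T /] ptr=2 lookahead=( remaining=[( id ) / num $]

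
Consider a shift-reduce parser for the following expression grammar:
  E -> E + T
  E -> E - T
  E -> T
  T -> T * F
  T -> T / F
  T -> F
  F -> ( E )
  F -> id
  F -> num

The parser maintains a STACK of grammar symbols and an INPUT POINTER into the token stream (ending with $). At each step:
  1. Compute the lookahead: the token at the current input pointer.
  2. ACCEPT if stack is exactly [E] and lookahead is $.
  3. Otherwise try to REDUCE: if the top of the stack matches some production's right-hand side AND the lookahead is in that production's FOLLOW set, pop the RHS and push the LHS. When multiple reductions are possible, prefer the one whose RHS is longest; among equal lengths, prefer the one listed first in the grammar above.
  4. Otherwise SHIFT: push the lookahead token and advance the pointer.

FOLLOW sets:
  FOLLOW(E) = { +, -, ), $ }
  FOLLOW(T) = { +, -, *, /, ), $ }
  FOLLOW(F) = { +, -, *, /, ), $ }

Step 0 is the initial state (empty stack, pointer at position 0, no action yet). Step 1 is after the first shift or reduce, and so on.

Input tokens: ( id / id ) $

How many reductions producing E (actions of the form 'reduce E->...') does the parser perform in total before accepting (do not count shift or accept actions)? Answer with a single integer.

Step 1: shift (. Stack=[(] ptr=1 lookahead=id remaining=[id / id ) $]
Step 2: shift id. Stack=[( id] ptr=2 lookahead=/ remaining=[/ id ) $]
Step 3: reduce F->id. Stack=[( F] ptr=2 lookahead=/ remaining=[/ id ) $]
Step 4: reduce T->F. Stack=[( T] ptr=2 lookahead=/ remaining=[/ id ) $]
Step 5: shift /. Stack=[( T /] ptr=3 lookahead=id remaining=[id ) $]
Step 6: shift id. Stack=[( T / id] ptr=4 lookahead=) remaining=[) $]
Step 7: reduce F->id. Stack=[( T / F] ptr=4 lookahead=) remaining=[) $]
Step 8: reduce T->T / F. Stack=[( T] ptr=4 lookahead=) remaining=[) $]
Step 9: reduce E->T. Stack=[( E] ptr=4 lookahead=) remaining=[) $]
Step 10: shift ). Stack=[( E )] ptr=5 lookahead=$ remaining=[$]
Step 11: reduce F->( E ). Stack=[F] ptr=5 lookahead=$ remaining=[$]
Step 12: reduce T->F. Stack=[T] ptr=5 lookahead=$ remaining=[$]
Step 13: reduce E->T. Stack=[E] ptr=5 lookahead=$ remaining=[$]
Step 14: accept. Stack=[E] ptr=5 lookahead=$ remaining=[$]

Answer: 2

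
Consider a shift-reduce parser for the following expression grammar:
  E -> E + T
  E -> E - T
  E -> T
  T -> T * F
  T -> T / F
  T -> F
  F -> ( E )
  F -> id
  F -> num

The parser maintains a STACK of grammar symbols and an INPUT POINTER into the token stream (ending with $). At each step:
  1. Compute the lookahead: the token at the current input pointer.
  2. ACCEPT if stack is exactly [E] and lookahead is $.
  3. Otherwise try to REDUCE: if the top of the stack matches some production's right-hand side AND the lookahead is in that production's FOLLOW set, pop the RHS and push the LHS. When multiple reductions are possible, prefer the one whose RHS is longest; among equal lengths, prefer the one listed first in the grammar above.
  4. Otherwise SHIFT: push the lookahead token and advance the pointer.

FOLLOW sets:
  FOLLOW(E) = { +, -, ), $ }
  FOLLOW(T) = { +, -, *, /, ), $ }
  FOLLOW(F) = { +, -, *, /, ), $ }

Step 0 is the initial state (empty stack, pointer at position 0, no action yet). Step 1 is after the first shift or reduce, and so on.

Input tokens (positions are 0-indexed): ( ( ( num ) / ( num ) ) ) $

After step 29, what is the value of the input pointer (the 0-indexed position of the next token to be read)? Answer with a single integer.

Step 1: shift (. Stack=[(] ptr=1 lookahead=( remaining=[( ( num ) / ( num ) ) ) $]
Step 2: shift (. Stack=[( (] ptr=2 lookahead=( remaining=[( num ) / ( num ) ) ) $]
Step 3: shift (. Stack=[( ( (] ptr=3 lookahead=num remaining=[num ) / ( num ) ) ) $]
Step 4: shift num. Stack=[( ( ( num] ptr=4 lookahead=) remaining=[) / ( num ) ) ) $]
Step 5: reduce F->num. Stack=[( ( ( F] ptr=4 lookahead=) remaining=[) / ( num ) ) ) $]
Step 6: reduce T->F. Stack=[( ( ( T] ptr=4 lookahead=) remaining=[) / ( num ) ) ) $]
Step 7: reduce E->T. Stack=[( ( ( E] ptr=4 lookahead=) remaining=[) / ( num ) ) ) $]
Step 8: shift ). Stack=[( ( ( E )] ptr=5 lookahead=/ remaining=[/ ( num ) ) ) $]
Step 9: reduce F->( E ). Stack=[( ( F] ptr=5 lookahead=/ remaining=[/ ( num ) ) ) $]
Step 10: reduce T->F. Stack=[( ( T] ptr=5 lookahead=/ remaining=[/ ( num ) ) ) $]
Step 11: shift /. Stack=[( ( T /] ptr=6 lookahead=( remaining=[( num ) ) ) $]
Step 12: shift (. Stack=[( ( T / (] ptr=7 lookahead=num remaining=[num ) ) ) $]
Step 13: shift num. Stack=[( ( T / ( num] ptr=8 lookahead=) remaining=[) ) ) $]
Step 14: reduce F->num. Stack=[( ( T / ( F] ptr=8 lookahead=) remaining=[) ) ) $]
Step 15: reduce T->F. Stack=[( ( T / ( T] ptr=8 lookahead=) remaining=[) ) ) $]
Step 16: reduce E->T. Stack=[( ( T / ( E] ptr=8 lookahead=) remaining=[) ) ) $]
Step 17: shift ). Stack=[( ( T / ( E )] ptr=9 lookahead=) remaining=[) ) $]
Step 18: reduce F->( E ). Stack=[( ( T / F] ptr=9 lookahead=) remaining=[) ) $]
Step 19: reduce T->T / F. Stack=[( ( T] ptr=9 lookahead=) remaining=[) ) $]
Step 20: reduce E->T. Stack=[( ( E] ptr=9 lookahead=) remaining=[) ) $]
Step 21: shift ). Stack=[( ( E )] ptr=10 lookahead=) remaining=[) $]
Step 22: reduce F->( E ). Stack=[( F] ptr=10 lookahead=) remaining=[) $]
Step 23: reduce T->F. Stack=[( T] ptr=10 lookahead=) remaining=[) $]
Step 24: reduce E->T. Stack=[( E] ptr=10 lookahead=) remaining=[) $]
Step 25: shift ). Stack=[( E )] ptr=11 lookahead=$ remaining=[$]
Step 26: reduce F->( E ). Stack=[F] ptr=11 lookahead=$ remaining=[$]
Step 27: reduce T->F. Stack=[T] ptr=11 lookahead=$ remaining=[$]
Step 28: reduce E->T. Stack=[E] ptr=11 lookahead=$ remaining=[$]
Step 29: accept. Stack=[E] ptr=11 lookahead=$ remaining=[$]

Answer: 11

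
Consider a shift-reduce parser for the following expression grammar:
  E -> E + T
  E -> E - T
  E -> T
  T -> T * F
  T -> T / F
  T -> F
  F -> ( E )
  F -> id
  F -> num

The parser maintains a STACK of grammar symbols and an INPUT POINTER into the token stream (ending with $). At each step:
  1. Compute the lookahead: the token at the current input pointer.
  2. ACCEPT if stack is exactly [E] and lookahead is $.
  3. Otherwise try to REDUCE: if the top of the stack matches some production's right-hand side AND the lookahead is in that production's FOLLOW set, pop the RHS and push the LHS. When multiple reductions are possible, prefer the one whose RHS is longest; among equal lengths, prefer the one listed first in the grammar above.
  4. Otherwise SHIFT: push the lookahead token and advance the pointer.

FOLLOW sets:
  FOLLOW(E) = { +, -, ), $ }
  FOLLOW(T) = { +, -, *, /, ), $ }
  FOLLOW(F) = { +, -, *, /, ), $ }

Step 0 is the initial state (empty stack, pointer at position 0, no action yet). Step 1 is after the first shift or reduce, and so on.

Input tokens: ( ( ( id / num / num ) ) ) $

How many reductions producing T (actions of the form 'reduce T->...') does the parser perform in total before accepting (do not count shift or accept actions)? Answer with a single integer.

Step 1: shift (. Stack=[(] ptr=1 lookahead=( remaining=[( ( id / num / num ) ) ) $]
Step 2: shift (. Stack=[( (] ptr=2 lookahead=( remaining=[( id / num / num ) ) ) $]
Step 3: shift (. Stack=[( ( (] ptr=3 lookahead=id remaining=[id / num / num ) ) ) $]
Step 4: shift id. Stack=[( ( ( id] ptr=4 lookahead=/ remaining=[/ num / num ) ) ) $]
Step 5: reduce F->id. Stack=[( ( ( F] ptr=4 lookahead=/ remaining=[/ num / num ) ) ) $]
Step 6: reduce T->F. Stack=[( ( ( T] ptr=4 lookahead=/ remaining=[/ num / num ) ) ) $]
Step 7: shift /. Stack=[( ( ( T /] ptr=5 lookahead=num remaining=[num / num ) ) ) $]
Step 8: shift num. Stack=[( ( ( T / num] ptr=6 lookahead=/ remaining=[/ num ) ) ) $]
Step 9: reduce F->num. Stack=[( ( ( T / F] ptr=6 lookahead=/ remaining=[/ num ) ) ) $]
Step 10: reduce T->T / F. Stack=[( ( ( T] ptr=6 lookahead=/ remaining=[/ num ) ) ) $]
Step 11: shift /. Stack=[( ( ( T /] ptr=7 lookahead=num remaining=[num ) ) ) $]
Step 12: shift num. Stack=[( ( ( T / num] ptr=8 lookahead=) remaining=[) ) ) $]
Step 13: reduce F->num. Stack=[( ( ( T / F] ptr=8 lookahead=) remaining=[) ) ) $]
Step 14: reduce T->T / F. Stack=[( ( ( T] ptr=8 lookahead=) remaining=[) ) ) $]
Step 15: reduce E->T. Stack=[( ( ( E] ptr=8 lookahead=) remaining=[) ) ) $]
Step 16: shift ). Stack=[( ( ( E )] ptr=9 lookahead=) remaining=[) ) $]
Step 17: reduce F->( E ). Stack=[( ( F] ptr=9 lookahead=) remaining=[) ) $]
Step 18: reduce T->F. Stack=[( ( T] ptr=9 lookahead=) remaining=[) ) $]
Step 19: reduce E->T. Stack=[( ( E] ptr=9 lookahead=) remaining=[) ) $]
Step 20: shift ). Stack=[( ( E )] ptr=10 lookahead=) remaining=[) $]
Step 21: reduce F->( E ). Stack=[( F] ptr=10 lookahead=) remaining=[) $]
Step 22: reduce T->F. Stack=[( T] ptr=10 lookahead=) remaining=[) $]
Step 23: reduce E->T. Stack=[( E] ptr=10 lookahead=) remaining=[) $]
Step 24: shift ). Stack=[( E )] ptr=11 lookahead=$ remaining=[$]
Step 25: reduce F->( E ). Stack=[F] ptr=11 lookahead=$ remaining=[$]
Step 26: reduce T->F. Stack=[T] ptr=11 lookahead=$ remaining=[$]
Step 27: reduce E->T. Stack=[E] ptr=11 lookahead=$ remaining=[$]
Step 28: accept. Stack=[E] ptr=11 lookahead=$ remaining=[$]

Answer: 6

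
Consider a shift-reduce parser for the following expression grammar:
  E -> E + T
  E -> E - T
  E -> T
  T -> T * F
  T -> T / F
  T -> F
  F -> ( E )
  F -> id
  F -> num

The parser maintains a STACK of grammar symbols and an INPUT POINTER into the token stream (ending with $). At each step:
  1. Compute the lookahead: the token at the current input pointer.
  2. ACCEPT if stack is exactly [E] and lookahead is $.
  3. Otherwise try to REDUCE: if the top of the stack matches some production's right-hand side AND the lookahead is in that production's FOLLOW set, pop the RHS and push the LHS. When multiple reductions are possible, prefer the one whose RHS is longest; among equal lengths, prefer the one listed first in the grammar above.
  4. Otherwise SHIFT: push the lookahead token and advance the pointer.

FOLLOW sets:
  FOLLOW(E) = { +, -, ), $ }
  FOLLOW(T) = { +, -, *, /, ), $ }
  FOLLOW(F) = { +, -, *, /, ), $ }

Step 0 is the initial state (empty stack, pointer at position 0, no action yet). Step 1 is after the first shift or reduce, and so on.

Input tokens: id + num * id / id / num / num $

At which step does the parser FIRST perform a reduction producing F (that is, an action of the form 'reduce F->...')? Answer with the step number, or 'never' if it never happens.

Answer: 2

Derivation:
Step 1: shift id. Stack=[id] ptr=1 lookahead=+ remaining=[+ num * id / id / num / num $]
Step 2: reduce F->id. Stack=[F] ptr=1 lookahead=+ remaining=[+ num * id / id / num / num $]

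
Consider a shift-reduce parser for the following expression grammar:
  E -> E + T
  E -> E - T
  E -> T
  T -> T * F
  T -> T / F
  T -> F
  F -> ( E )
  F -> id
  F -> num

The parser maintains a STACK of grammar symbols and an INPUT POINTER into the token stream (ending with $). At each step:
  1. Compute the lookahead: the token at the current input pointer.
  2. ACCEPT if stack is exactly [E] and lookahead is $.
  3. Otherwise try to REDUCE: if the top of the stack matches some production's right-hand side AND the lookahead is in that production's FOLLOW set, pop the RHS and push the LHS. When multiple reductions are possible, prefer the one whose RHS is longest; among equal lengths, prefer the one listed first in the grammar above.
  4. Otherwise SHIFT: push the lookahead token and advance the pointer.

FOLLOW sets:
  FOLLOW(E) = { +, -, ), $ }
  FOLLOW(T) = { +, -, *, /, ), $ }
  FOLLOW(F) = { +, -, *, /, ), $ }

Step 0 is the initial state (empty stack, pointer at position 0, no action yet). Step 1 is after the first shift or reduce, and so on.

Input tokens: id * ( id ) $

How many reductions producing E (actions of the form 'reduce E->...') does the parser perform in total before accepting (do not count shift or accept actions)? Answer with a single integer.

Answer: 2

Derivation:
Step 1: shift id. Stack=[id] ptr=1 lookahead=* remaining=[* ( id ) $]
Step 2: reduce F->id. Stack=[F] ptr=1 lookahead=* remaining=[* ( id ) $]
Step 3: reduce T->F. Stack=[T] ptr=1 lookahead=* remaining=[* ( id ) $]
Step 4: shift *. Stack=[T *] ptr=2 lookahead=( remaining=[( id ) $]
Step 5: shift (. Stack=[T * (] ptr=3 lookahead=id remaining=[id ) $]
Step 6: shift id. Stack=[T * ( id] ptr=4 lookahead=) remaining=[) $]
Step 7: reduce F->id. Stack=[T * ( F] ptr=4 lookahead=) remaining=[) $]
Step 8: reduce T->F. Stack=[T * ( T] ptr=4 lookahead=) remaining=[) $]
Step 9: reduce E->T. Stack=[T * ( E] ptr=4 lookahead=) remaining=[) $]
Step 10: shift ). Stack=[T * ( E )] ptr=5 lookahead=$ remaining=[$]
Step 11: reduce F->( E ). Stack=[T * F] ptr=5 lookahead=$ remaining=[$]
Step 12: reduce T->T * F. Stack=[T] ptr=5 lookahead=$ remaining=[$]
Step 13: reduce E->T. Stack=[E] ptr=5 lookahead=$ remaining=[$]
Step 14: accept. Stack=[E] ptr=5 lookahead=$ remaining=[$]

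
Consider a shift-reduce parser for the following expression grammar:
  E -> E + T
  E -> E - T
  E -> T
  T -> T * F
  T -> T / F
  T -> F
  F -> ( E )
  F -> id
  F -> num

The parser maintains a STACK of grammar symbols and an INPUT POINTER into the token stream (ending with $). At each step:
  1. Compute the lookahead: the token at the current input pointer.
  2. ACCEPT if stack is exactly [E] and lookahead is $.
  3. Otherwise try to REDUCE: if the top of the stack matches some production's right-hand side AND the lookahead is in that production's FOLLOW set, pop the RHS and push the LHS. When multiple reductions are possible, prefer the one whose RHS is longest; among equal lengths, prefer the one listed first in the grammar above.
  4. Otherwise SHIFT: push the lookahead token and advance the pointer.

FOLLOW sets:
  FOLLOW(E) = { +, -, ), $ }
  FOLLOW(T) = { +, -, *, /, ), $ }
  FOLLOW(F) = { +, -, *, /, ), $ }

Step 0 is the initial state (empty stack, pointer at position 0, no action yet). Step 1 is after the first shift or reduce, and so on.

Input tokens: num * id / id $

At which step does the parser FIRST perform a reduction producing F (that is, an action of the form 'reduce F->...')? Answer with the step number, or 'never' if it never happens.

Step 1: shift num. Stack=[num] ptr=1 lookahead=* remaining=[* id / id $]
Step 2: reduce F->num. Stack=[F] ptr=1 lookahead=* remaining=[* id / id $]

Answer: 2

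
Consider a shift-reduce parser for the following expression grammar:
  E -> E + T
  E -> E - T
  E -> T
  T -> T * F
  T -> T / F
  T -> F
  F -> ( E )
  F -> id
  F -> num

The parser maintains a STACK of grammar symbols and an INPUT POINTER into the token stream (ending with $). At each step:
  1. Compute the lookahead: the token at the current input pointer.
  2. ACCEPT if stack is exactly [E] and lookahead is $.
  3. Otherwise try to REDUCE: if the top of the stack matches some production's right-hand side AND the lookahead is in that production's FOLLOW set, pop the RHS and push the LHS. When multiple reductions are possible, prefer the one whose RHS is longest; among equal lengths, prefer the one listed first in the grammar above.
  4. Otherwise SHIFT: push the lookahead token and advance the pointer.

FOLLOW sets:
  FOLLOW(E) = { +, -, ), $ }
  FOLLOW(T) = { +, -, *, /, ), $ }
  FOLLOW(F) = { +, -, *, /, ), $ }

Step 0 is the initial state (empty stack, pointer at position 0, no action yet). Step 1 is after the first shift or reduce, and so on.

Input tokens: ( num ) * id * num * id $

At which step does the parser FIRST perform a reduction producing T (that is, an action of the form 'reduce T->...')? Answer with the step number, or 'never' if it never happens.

Step 1: shift (. Stack=[(] ptr=1 lookahead=num remaining=[num ) * id * num * id $]
Step 2: shift num. Stack=[( num] ptr=2 lookahead=) remaining=[) * id * num * id $]
Step 3: reduce F->num. Stack=[( F] ptr=2 lookahead=) remaining=[) * id * num * id $]
Step 4: reduce T->F. Stack=[( T] ptr=2 lookahead=) remaining=[) * id * num * id $]

Answer: 4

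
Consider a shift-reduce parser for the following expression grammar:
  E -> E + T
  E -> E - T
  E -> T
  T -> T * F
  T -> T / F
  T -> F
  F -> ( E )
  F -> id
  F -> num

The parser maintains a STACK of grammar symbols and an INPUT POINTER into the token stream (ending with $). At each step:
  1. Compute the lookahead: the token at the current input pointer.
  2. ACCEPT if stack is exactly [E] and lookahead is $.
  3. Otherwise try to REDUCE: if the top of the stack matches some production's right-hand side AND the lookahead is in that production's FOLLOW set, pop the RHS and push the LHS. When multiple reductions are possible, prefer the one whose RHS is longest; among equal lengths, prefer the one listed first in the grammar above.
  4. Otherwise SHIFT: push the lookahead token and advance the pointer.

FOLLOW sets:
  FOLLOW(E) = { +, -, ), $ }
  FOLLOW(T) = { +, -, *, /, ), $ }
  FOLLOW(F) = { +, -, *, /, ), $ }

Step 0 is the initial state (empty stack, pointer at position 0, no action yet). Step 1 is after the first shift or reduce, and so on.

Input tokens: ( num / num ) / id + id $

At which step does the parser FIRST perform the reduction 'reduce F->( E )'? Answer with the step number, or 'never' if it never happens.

Answer: 11

Derivation:
Step 1: shift (. Stack=[(] ptr=1 lookahead=num remaining=[num / num ) / id + id $]
Step 2: shift num. Stack=[( num] ptr=2 lookahead=/ remaining=[/ num ) / id + id $]
Step 3: reduce F->num. Stack=[( F] ptr=2 lookahead=/ remaining=[/ num ) / id + id $]
Step 4: reduce T->F. Stack=[( T] ptr=2 lookahead=/ remaining=[/ num ) / id + id $]
Step 5: shift /. Stack=[( T /] ptr=3 lookahead=num remaining=[num ) / id + id $]
Step 6: shift num. Stack=[( T / num] ptr=4 lookahead=) remaining=[) / id + id $]
Step 7: reduce F->num. Stack=[( T / F] ptr=4 lookahead=) remaining=[) / id + id $]
Step 8: reduce T->T / F. Stack=[( T] ptr=4 lookahead=) remaining=[) / id + id $]
Step 9: reduce E->T. Stack=[( E] ptr=4 lookahead=) remaining=[) / id + id $]
Step 10: shift ). Stack=[( E )] ptr=5 lookahead=/ remaining=[/ id + id $]
Step 11: reduce F->( E ). Stack=[F] ptr=5 lookahead=/ remaining=[/ id + id $]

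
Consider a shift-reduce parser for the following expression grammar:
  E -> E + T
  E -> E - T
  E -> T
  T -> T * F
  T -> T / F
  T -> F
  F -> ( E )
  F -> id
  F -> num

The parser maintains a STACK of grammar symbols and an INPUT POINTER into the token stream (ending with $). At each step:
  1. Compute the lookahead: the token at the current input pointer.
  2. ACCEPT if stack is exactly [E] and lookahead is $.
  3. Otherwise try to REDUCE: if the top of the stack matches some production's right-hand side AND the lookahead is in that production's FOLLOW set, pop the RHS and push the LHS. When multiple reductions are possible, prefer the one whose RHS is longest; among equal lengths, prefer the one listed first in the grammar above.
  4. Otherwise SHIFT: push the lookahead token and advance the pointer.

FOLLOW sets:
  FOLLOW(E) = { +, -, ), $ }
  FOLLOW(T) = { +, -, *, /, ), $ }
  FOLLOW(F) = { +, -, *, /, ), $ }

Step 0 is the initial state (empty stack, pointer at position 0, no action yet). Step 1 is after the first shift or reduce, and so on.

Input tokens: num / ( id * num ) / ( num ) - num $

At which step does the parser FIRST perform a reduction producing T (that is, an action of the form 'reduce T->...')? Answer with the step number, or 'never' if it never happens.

Answer: 3

Derivation:
Step 1: shift num. Stack=[num] ptr=1 lookahead=/ remaining=[/ ( id * num ) / ( num ) - num $]
Step 2: reduce F->num. Stack=[F] ptr=1 lookahead=/ remaining=[/ ( id * num ) / ( num ) - num $]
Step 3: reduce T->F. Stack=[T] ptr=1 lookahead=/ remaining=[/ ( id * num ) / ( num ) - num $]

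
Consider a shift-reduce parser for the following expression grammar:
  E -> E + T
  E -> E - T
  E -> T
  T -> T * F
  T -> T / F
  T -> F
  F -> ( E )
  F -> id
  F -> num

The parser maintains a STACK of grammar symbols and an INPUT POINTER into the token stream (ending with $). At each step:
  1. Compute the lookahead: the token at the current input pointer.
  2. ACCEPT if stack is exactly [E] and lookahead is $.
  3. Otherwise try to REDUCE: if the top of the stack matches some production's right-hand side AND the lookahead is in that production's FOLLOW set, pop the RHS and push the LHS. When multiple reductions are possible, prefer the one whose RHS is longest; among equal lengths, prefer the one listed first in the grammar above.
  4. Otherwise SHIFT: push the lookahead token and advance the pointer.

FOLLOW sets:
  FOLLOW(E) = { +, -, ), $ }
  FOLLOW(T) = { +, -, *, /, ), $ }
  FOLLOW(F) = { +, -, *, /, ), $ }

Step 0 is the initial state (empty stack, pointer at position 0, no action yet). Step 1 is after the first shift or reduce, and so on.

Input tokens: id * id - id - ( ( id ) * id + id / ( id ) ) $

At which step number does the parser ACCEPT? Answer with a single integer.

Answer: 47

Derivation:
Step 1: shift id. Stack=[id] ptr=1 lookahead=* remaining=[* id - id - ( ( id ) * id + id / ( id ) ) $]
Step 2: reduce F->id. Stack=[F] ptr=1 lookahead=* remaining=[* id - id - ( ( id ) * id + id / ( id ) ) $]
Step 3: reduce T->F. Stack=[T] ptr=1 lookahead=* remaining=[* id - id - ( ( id ) * id + id / ( id ) ) $]
Step 4: shift *. Stack=[T *] ptr=2 lookahead=id remaining=[id - id - ( ( id ) * id + id / ( id ) ) $]
Step 5: shift id. Stack=[T * id] ptr=3 lookahead=- remaining=[- id - ( ( id ) * id + id / ( id ) ) $]
Step 6: reduce F->id. Stack=[T * F] ptr=3 lookahead=- remaining=[- id - ( ( id ) * id + id / ( id ) ) $]
Step 7: reduce T->T * F. Stack=[T] ptr=3 lookahead=- remaining=[- id - ( ( id ) * id + id / ( id ) ) $]
Step 8: reduce E->T. Stack=[E] ptr=3 lookahead=- remaining=[- id - ( ( id ) * id + id / ( id ) ) $]
Step 9: shift -. Stack=[E -] ptr=4 lookahead=id remaining=[id - ( ( id ) * id + id / ( id ) ) $]
Step 10: shift id. Stack=[E - id] ptr=5 lookahead=- remaining=[- ( ( id ) * id + id / ( id ) ) $]
Step 11: reduce F->id. Stack=[E - F] ptr=5 lookahead=- remaining=[- ( ( id ) * id + id / ( id ) ) $]
Step 12: reduce T->F. Stack=[E - T] ptr=5 lookahead=- remaining=[- ( ( id ) * id + id / ( id ) ) $]
Step 13: reduce E->E - T. Stack=[E] ptr=5 lookahead=- remaining=[- ( ( id ) * id + id / ( id ) ) $]
Step 14: shift -. Stack=[E -] ptr=6 lookahead=( remaining=[( ( id ) * id + id / ( id ) ) $]
Step 15: shift (. Stack=[E - (] ptr=7 lookahead=( remaining=[( id ) * id + id / ( id ) ) $]
Step 16: shift (. Stack=[E - ( (] ptr=8 lookahead=id remaining=[id ) * id + id / ( id ) ) $]
Step 17: shift id. Stack=[E - ( ( id] ptr=9 lookahead=) remaining=[) * id + id / ( id ) ) $]
Step 18: reduce F->id. Stack=[E - ( ( F] ptr=9 lookahead=) remaining=[) * id + id / ( id ) ) $]
Step 19: reduce T->F. Stack=[E - ( ( T] ptr=9 lookahead=) remaining=[) * id + id / ( id ) ) $]
Step 20: reduce E->T. Stack=[E - ( ( E] ptr=9 lookahead=) remaining=[) * id + id / ( id ) ) $]
Step 21: shift ). Stack=[E - ( ( E )] ptr=10 lookahead=* remaining=[* id + id / ( id ) ) $]
Step 22: reduce F->( E ). Stack=[E - ( F] ptr=10 lookahead=* remaining=[* id + id / ( id ) ) $]
Step 23: reduce T->F. Stack=[E - ( T] ptr=10 lookahead=* remaining=[* id + id / ( id ) ) $]
Step 24: shift *. Stack=[E - ( T *] ptr=11 lookahead=id remaining=[id + id / ( id ) ) $]
Step 25: shift id. Stack=[E - ( T * id] ptr=12 lookahead=+ remaining=[+ id / ( id ) ) $]
Step 26: reduce F->id. Stack=[E - ( T * F] ptr=12 lookahead=+ remaining=[+ id / ( id ) ) $]
Step 27: reduce T->T * F. Stack=[E - ( T] ptr=12 lookahead=+ remaining=[+ id / ( id ) ) $]
Step 28: reduce E->T. Stack=[E - ( E] ptr=12 lookahead=+ remaining=[+ id / ( id ) ) $]
Step 29: shift +. Stack=[E - ( E +] ptr=13 lookahead=id remaining=[id / ( id ) ) $]
Step 30: shift id. Stack=[E - ( E + id] ptr=14 lookahead=/ remaining=[/ ( id ) ) $]
Step 31: reduce F->id. Stack=[E - ( E + F] ptr=14 lookahead=/ remaining=[/ ( id ) ) $]
Step 32: reduce T->F. Stack=[E - ( E + T] ptr=14 lookahead=/ remaining=[/ ( id ) ) $]
Step 33: shift /. Stack=[E - ( E + T /] ptr=15 lookahead=( remaining=[( id ) ) $]
Step 34: shift (. Stack=[E - ( E + T / (] ptr=16 lookahead=id remaining=[id ) ) $]
Step 35: shift id. Stack=[E - ( E + T / ( id] ptr=17 lookahead=) remaining=[) ) $]
Step 36: reduce F->id. Stack=[E - ( E + T / ( F] ptr=17 lookahead=) remaining=[) ) $]
Step 37: reduce T->F. Stack=[E - ( E + T / ( T] ptr=17 lookahead=) remaining=[) ) $]
Step 38: reduce E->T. Stack=[E - ( E + T / ( E] ptr=17 lookahead=) remaining=[) ) $]
Step 39: shift ). Stack=[E - ( E + T / ( E )] ptr=18 lookahead=) remaining=[) $]
Step 40: reduce F->( E ). Stack=[E - ( E + T / F] ptr=18 lookahead=) remaining=[) $]
Step 41: reduce T->T / F. Stack=[E - ( E + T] ptr=18 lookahead=) remaining=[) $]
Step 42: reduce E->E + T. Stack=[E - ( E] ptr=18 lookahead=) remaining=[) $]
Step 43: shift ). Stack=[E - ( E )] ptr=19 lookahead=$ remaining=[$]
Step 44: reduce F->( E ). Stack=[E - F] ptr=19 lookahead=$ remaining=[$]
Step 45: reduce T->F. Stack=[E - T] ptr=19 lookahead=$ remaining=[$]
Step 46: reduce E->E - T. Stack=[E] ptr=19 lookahead=$ remaining=[$]
Step 47: accept. Stack=[E] ptr=19 lookahead=$ remaining=[$]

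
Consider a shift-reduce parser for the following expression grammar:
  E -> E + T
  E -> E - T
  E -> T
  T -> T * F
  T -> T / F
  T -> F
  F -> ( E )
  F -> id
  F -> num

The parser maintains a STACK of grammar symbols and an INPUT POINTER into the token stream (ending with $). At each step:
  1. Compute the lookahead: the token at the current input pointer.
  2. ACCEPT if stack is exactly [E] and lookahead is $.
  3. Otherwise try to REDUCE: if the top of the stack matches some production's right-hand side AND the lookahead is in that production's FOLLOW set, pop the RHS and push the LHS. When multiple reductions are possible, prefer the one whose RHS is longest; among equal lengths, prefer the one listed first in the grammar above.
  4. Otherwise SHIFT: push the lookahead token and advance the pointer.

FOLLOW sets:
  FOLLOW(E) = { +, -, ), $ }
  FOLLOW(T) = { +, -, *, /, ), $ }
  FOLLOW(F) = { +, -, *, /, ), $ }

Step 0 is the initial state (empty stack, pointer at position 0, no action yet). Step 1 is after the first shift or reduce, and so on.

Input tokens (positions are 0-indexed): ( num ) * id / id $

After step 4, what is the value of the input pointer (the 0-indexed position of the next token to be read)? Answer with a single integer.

Answer: 2

Derivation:
Step 1: shift (. Stack=[(] ptr=1 lookahead=num remaining=[num ) * id / id $]
Step 2: shift num. Stack=[( num] ptr=2 lookahead=) remaining=[) * id / id $]
Step 3: reduce F->num. Stack=[( F] ptr=2 lookahead=) remaining=[) * id / id $]
Step 4: reduce T->F. Stack=[( T] ptr=2 lookahead=) remaining=[) * id / id $]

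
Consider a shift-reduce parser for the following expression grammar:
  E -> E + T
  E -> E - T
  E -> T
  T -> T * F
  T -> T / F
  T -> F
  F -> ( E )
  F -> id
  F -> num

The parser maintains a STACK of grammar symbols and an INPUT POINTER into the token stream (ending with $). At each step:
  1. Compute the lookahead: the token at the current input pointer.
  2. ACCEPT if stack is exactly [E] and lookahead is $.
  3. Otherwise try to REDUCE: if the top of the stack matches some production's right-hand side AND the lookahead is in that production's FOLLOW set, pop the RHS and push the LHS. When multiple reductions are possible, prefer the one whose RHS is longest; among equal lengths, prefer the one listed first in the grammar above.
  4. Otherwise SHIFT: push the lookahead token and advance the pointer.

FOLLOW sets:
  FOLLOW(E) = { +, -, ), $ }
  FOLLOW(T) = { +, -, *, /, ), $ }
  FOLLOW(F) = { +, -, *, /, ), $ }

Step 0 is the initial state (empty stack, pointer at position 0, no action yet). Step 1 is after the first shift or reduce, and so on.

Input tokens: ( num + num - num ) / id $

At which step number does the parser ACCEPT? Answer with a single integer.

Step 1: shift (. Stack=[(] ptr=1 lookahead=num remaining=[num + num - num ) / id $]
Step 2: shift num. Stack=[( num] ptr=2 lookahead=+ remaining=[+ num - num ) / id $]
Step 3: reduce F->num. Stack=[( F] ptr=2 lookahead=+ remaining=[+ num - num ) / id $]
Step 4: reduce T->F. Stack=[( T] ptr=2 lookahead=+ remaining=[+ num - num ) / id $]
Step 5: reduce E->T. Stack=[( E] ptr=2 lookahead=+ remaining=[+ num - num ) / id $]
Step 6: shift +. Stack=[( E +] ptr=3 lookahead=num remaining=[num - num ) / id $]
Step 7: shift num. Stack=[( E + num] ptr=4 lookahead=- remaining=[- num ) / id $]
Step 8: reduce F->num. Stack=[( E + F] ptr=4 lookahead=- remaining=[- num ) / id $]
Step 9: reduce T->F. Stack=[( E + T] ptr=4 lookahead=- remaining=[- num ) / id $]
Step 10: reduce E->E + T. Stack=[( E] ptr=4 lookahead=- remaining=[- num ) / id $]
Step 11: shift -. Stack=[( E -] ptr=5 lookahead=num remaining=[num ) / id $]
Step 12: shift num. Stack=[( E - num] ptr=6 lookahead=) remaining=[) / id $]
Step 13: reduce F->num. Stack=[( E - F] ptr=6 lookahead=) remaining=[) / id $]
Step 14: reduce T->F. Stack=[( E - T] ptr=6 lookahead=) remaining=[) / id $]
Step 15: reduce E->E - T. Stack=[( E] ptr=6 lookahead=) remaining=[) / id $]
Step 16: shift ). Stack=[( E )] ptr=7 lookahead=/ remaining=[/ id $]
Step 17: reduce F->( E ). Stack=[F] ptr=7 lookahead=/ remaining=[/ id $]
Step 18: reduce T->F. Stack=[T] ptr=7 lookahead=/ remaining=[/ id $]
Step 19: shift /. Stack=[T /] ptr=8 lookahead=id remaining=[id $]
Step 20: shift id. Stack=[T / id] ptr=9 lookahead=$ remaining=[$]
Step 21: reduce F->id. Stack=[T / F] ptr=9 lookahead=$ remaining=[$]
Step 22: reduce T->T / F. Stack=[T] ptr=9 lookahead=$ remaining=[$]
Step 23: reduce E->T. Stack=[E] ptr=9 lookahead=$ remaining=[$]
Step 24: accept. Stack=[E] ptr=9 lookahead=$ remaining=[$]

Answer: 24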